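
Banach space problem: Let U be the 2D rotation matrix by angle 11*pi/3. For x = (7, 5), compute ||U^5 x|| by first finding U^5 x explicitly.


U is a rotation by theta = 11*pi/3
U^5 = rotation by 5*theta = 55*pi/3 = 1*pi/3 (mod 2*pi)
cos(1*pi/3) = 0.5000, sin(1*pi/3) = 0.8660
U^5 x = (0.5000 * 7 - 0.8660 * 5, 0.8660 * 7 + 0.5000 * 5)
= (-0.8301, 8.5622)
||U^5 x|| = sqrt((-0.8301)^2 + 8.5622^2) = sqrt(74.0000) = 8.6023

8.6023


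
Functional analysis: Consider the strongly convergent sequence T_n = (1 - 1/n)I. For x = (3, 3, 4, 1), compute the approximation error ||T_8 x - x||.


T_8 x - x = (1 - 1/8)x - x = -x/8
||x|| = sqrt(35) = 5.9161
||T_8 x - x|| = ||x||/8 = 5.9161/8 = 0.7395

0.7395


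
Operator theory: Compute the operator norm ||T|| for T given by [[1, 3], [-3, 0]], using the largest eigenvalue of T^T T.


A^T A = [[10, 3], [3, 9]]
trace(A^T A) = 19, det(A^T A) = 81
discriminant = 19^2 - 4*81 = 37
Largest eigenvalue of A^T A = (trace + sqrt(disc))/2 = 12.5414
||T|| = sqrt(12.5414) = 3.5414

3.5414


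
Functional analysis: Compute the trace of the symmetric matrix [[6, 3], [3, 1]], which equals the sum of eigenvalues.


For a self-adjoint (symmetric) matrix, the eigenvalues are real.
The sum of eigenvalues equals the trace of the matrix.
trace = 6 + 1 = 7

7


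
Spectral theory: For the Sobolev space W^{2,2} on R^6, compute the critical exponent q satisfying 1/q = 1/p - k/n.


Using the Sobolev embedding formula: 1/q = 1/p - k/n
1/q = 1/2 - 2/6 = 1/6
q = 1/(1/6) = 6

6.0000


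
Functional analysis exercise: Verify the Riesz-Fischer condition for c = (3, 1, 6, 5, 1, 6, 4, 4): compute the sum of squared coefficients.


sum |c_n|^2 = 3^2 + 1^2 + 6^2 + 5^2 + 1^2 + 6^2 + 4^2 + 4^2
= 9 + 1 + 36 + 25 + 1 + 36 + 16 + 16
= 140

140


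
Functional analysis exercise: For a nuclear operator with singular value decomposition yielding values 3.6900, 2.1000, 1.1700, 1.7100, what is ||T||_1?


The nuclear norm is the sum of all singular values.
||T||_1 = 3.6900 + 2.1000 + 1.1700 + 1.7100
= 8.6700

8.6700


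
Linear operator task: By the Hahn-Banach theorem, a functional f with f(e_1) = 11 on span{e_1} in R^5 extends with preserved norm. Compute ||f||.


The norm of f is given by ||f|| = sup_{||x||=1} |f(x)|.
On span{e_1}, ||e_1|| = 1, so ||f|| = |f(e_1)| / ||e_1||
= |11| / 1 = 11.0000

11.0000


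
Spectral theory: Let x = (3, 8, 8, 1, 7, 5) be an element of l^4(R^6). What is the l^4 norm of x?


The l^4 norm = (sum |x_i|^4)^(1/4)
Sum of 4th powers = 81 + 4096 + 4096 + 1 + 2401 + 625 = 11300
||x||_4 = (11300)^(1/4) = 10.3103

10.3103


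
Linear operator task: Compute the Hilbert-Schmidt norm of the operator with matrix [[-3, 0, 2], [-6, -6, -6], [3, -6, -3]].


The Hilbert-Schmidt norm is sqrt(sum of squares of all entries).
Sum of squares = (-3)^2 + 0^2 + 2^2 + (-6)^2 + (-6)^2 + (-6)^2 + 3^2 + (-6)^2 + (-3)^2
= 9 + 0 + 4 + 36 + 36 + 36 + 9 + 36 + 9 = 175
||T||_HS = sqrt(175) = 13.2288

13.2288


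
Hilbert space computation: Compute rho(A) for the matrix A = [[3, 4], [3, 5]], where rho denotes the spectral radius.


For a 2x2 matrix, eigenvalues satisfy lambda^2 - (trace)*lambda + det = 0
trace = 3 + 5 = 8
det = 3*5 - 4*3 = 3
discriminant = 8^2 - 4*(3) = 52
spectral radius = max |eigenvalue| = 7.6056

7.6056


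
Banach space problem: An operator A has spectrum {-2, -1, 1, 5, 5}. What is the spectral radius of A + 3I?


Spectrum of A + 3I = {1, 2, 4, 8, 8}
Spectral radius = max |lambda| over the shifted spectrum
= max(1, 2, 4, 8, 8) = 8

8


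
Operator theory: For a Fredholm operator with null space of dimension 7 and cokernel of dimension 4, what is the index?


The Fredholm index is defined as ind(T) = dim(ker T) - dim(coker T)
= 7 - 4
= 3

3


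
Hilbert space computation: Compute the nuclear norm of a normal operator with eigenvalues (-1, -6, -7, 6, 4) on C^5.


For a normal operator, singular values equal |eigenvalues|.
Trace norm = sum |lambda_i| = 1 + 6 + 7 + 6 + 4
= 24

24


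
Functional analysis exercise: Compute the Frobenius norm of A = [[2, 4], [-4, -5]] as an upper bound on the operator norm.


||A||_F^2 = sum a_ij^2
= 2^2 + 4^2 + (-4)^2 + (-5)^2
= 4 + 16 + 16 + 25 = 61
||A||_F = sqrt(61) = 7.8102

7.8102


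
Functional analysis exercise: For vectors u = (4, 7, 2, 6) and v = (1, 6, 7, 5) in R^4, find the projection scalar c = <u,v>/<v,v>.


Computing <u,v> = 4*1 + 7*6 + 2*7 + 6*5 = 90
Computing <v,v> = 1^2 + 6^2 + 7^2 + 5^2 = 111
Projection coefficient = 90/111 = 0.8108

0.8108


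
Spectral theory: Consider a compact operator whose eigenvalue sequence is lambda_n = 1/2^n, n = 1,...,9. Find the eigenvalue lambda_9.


The eigenvalue formula gives lambda_9 = 1/2^9
= 1/512
= 0.0020

0.0020


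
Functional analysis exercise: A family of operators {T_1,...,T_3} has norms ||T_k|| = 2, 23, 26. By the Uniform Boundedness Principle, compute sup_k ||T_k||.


By the Uniform Boundedness Principle, the supremum of norms is finite.
sup_k ||T_k|| = max(2, 23, 26) = 26

26


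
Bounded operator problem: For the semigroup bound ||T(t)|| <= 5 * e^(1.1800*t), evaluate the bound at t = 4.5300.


||T(4.5300)|| <= 5 * exp(1.1800 * 4.5300)
= 5 * exp(5.3454)
= 5 * 209.6417
= 1048.2086

1048.2086


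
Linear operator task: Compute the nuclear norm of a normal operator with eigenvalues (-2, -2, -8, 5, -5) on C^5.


For a normal operator, singular values equal |eigenvalues|.
Trace norm = sum |lambda_i| = 2 + 2 + 8 + 5 + 5
= 22

22


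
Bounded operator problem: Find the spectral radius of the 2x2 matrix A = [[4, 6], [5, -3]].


For a 2x2 matrix, eigenvalues satisfy lambda^2 - (trace)*lambda + det = 0
trace = 4 + -3 = 1
det = 4*-3 - 6*5 = -42
discriminant = 1^2 - 4*(-42) = 169
spectral radius = max |eigenvalue| = 7.0000

7.0000


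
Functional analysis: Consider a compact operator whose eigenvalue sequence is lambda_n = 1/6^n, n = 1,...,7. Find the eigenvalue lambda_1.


The eigenvalue formula gives lambda_1 = 1/6^1
= 1/6
= 0.1667

0.1667


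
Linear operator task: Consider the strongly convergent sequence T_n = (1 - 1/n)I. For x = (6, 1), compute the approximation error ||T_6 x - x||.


T_6 x - x = (1 - 1/6)x - x = -x/6
||x|| = sqrt(37) = 6.0828
||T_6 x - x|| = ||x||/6 = 6.0828/6 = 1.0138

1.0138


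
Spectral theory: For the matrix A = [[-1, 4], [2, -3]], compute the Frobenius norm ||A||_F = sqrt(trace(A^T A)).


||A||_F^2 = sum a_ij^2
= (-1)^2 + 4^2 + 2^2 + (-3)^2
= 1 + 16 + 4 + 9 = 30
||A||_F = sqrt(30) = 5.4772

5.4772


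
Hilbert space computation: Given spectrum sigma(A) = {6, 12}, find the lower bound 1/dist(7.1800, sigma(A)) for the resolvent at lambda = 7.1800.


dist(7.1800, {6, 12}) = min(|7.1800 - 6|, |7.1800 - 12|)
= min(1.1800, 4.8200) = 1.1800
Resolvent bound = 1/1.1800 = 0.8475

0.8475


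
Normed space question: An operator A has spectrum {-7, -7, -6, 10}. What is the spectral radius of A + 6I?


Spectrum of A + 6I = {-1, -1, 0, 16}
Spectral radius = max |lambda| over the shifted spectrum
= max(1, 1, 0, 16) = 16

16


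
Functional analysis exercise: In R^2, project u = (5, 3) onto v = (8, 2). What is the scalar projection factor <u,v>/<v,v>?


Computing <u,v> = 5*8 + 3*2 = 46
Computing <v,v> = 8^2 + 2^2 = 68
Projection coefficient = 46/68 = 0.6765

0.6765


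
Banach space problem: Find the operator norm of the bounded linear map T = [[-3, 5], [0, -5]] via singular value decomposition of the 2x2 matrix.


A^T A = [[9, -15], [-15, 50]]
trace(A^T A) = 59, det(A^T A) = 225
discriminant = 59^2 - 4*225 = 2581
Largest eigenvalue of A^T A = (trace + sqrt(disc))/2 = 54.9018
||T|| = sqrt(54.9018) = 7.4096

7.4096


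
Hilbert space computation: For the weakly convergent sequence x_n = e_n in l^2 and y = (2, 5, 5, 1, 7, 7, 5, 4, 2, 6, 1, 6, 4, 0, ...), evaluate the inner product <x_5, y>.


x_5 = e_5 is the standard basis vector with 1 in position 5.
<x_5, y> = y_5 = 7
As n -> infinity, <x_n, y> -> 0, confirming weak convergence of (x_n) to 0.

7


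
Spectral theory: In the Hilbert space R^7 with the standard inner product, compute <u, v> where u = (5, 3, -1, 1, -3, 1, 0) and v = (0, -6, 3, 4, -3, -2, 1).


Computing the standard inner product <u, v> = sum u_i * v_i
= 5*0 + 3*-6 + -1*3 + 1*4 + -3*-3 + 1*-2 + 0*1
= 0 + -18 + -3 + 4 + 9 + -2 + 0
= -10

-10


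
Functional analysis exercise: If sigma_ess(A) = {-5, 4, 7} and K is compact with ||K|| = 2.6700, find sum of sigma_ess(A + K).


By Weyl's theorem, the essential spectrum is invariant under compact perturbations.
sigma_ess(A + K) = sigma_ess(A) = {-5, 4, 7}
Sum = -5 + 4 + 7 = 6

6


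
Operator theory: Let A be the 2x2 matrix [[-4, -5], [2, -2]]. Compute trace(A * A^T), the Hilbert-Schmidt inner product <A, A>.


trace(A * A^T) = sum of squares of all entries
= (-4)^2 + (-5)^2 + 2^2 + (-2)^2
= 16 + 25 + 4 + 4
= 49

49


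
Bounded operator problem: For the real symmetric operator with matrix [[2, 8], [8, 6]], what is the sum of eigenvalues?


For a self-adjoint (symmetric) matrix, the eigenvalues are real.
The sum of eigenvalues equals the trace of the matrix.
trace = 2 + 6 = 8

8


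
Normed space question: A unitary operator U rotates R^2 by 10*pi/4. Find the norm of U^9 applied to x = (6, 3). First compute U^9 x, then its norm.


U is a rotation by theta = 10*pi/4
U^9 = rotation by 9*theta = 90*pi/4 = 2*pi/4 (mod 2*pi)
cos(2*pi/4) = 0.0000, sin(2*pi/4) = 1.0000
U^9 x = (0.0000 * 6 - 1.0000 * 3, 1.0000 * 6 + 0.0000 * 3)
= (-3.0000, 6.0000)
||U^9 x|| = sqrt((-3.0000)^2 + 6.0000^2) = sqrt(45.0000) = 6.7082

6.7082


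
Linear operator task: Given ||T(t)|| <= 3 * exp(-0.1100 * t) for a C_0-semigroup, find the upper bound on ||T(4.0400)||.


||T(4.0400)|| <= 3 * exp(-0.1100 * 4.0400)
= 3 * exp(-0.4444)
= 3 * 0.6412
= 1.9236

1.9236


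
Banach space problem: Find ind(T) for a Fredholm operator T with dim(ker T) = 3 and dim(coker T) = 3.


The Fredholm index is defined as ind(T) = dim(ker T) - dim(coker T)
= 3 - 3
= 0

0


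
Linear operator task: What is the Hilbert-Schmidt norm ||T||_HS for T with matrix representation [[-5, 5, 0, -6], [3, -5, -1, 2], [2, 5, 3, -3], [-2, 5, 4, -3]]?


The Hilbert-Schmidt norm is sqrt(sum of squares of all entries).
Sum of squares = (-5)^2 + 5^2 + 0^2 + (-6)^2 + 3^2 + (-5)^2 + (-1)^2 + 2^2 + 2^2 + 5^2 + 3^2 + (-3)^2 + (-2)^2 + 5^2 + 4^2 + (-3)^2
= 25 + 25 + 0 + 36 + 9 + 25 + 1 + 4 + 4 + 25 + 9 + 9 + 4 + 25 + 16 + 9 = 226
||T||_HS = sqrt(226) = 15.0333

15.0333


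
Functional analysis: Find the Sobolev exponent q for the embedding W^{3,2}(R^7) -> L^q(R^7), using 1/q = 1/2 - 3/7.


Using the Sobolev embedding formula: 1/q = 1/p - k/n
1/q = 1/2 - 3/7 = 1/14
q = 1/(1/14) = 14

14.0000


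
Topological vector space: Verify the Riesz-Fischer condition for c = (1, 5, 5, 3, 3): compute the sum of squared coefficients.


sum |c_n|^2 = 1^2 + 5^2 + 5^2 + 3^2 + 3^2
= 1 + 25 + 25 + 9 + 9
= 69

69


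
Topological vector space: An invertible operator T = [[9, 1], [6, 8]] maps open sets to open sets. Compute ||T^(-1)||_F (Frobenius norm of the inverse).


det(T) = 9*8 - 1*6 = 66
T^(-1) = (1/66) * [[8, -1], [-6, 9]] = [[0.1212, -0.0152], [-0.0909, 0.1364]]
||T^(-1)||_F^2 = 0.1212^2 + (-0.0152)^2 + (-0.0909)^2 + 0.1364^2 = 0.0418
||T^(-1)||_F = sqrt(0.0418) = 0.2044

0.2044


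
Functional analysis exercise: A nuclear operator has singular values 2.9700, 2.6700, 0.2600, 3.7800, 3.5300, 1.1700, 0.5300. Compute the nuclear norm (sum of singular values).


The nuclear norm is the sum of all singular values.
||T||_1 = 2.9700 + 2.6700 + 0.2600 + 3.7800 + 3.5300 + 1.1700 + 0.5300
= 14.9100

14.9100


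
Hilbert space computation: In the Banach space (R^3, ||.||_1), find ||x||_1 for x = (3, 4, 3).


The l^1 norm equals the sum of absolute values of all components.
||x||_1 = 3 + 4 + 3
= 10

10.0000


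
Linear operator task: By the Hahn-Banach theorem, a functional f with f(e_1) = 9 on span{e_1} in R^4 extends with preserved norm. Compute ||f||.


The norm of f is given by ||f|| = sup_{||x||=1} |f(x)|.
On span{e_1}, ||e_1|| = 1, so ||f|| = |f(e_1)| / ||e_1||
= |9| / 1 = 9.0000

9.0000


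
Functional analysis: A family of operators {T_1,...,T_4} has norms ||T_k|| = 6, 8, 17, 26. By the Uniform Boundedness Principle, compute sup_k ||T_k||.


By the Uniform Boundedness Principle, the supremum of norms is finite.
sup_k ||T_k|| = max(6, 8, 17, 26) = 26

26


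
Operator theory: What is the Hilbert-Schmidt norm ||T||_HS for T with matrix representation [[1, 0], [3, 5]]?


The Hilbert-Schmidt norm is sqrt(sum of squares of all entries).
Sum of squares = 1^2 + 0^2 + 3^2 + 5^2
= 1 + 0 + 9 + 25 = 35
||T||_HS = sqrt(35) = 5.9161

5.9161


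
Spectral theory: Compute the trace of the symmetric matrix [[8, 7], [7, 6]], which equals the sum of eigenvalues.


For a self-adjoint (symmetric) matrix, the eigenvalues are real.
The sum of eigenvalues equals the trace of the matrix.
trace = 8 + 6 = 14

14


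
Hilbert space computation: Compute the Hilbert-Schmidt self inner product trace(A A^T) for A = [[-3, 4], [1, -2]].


trace(A * A^T) = sum of squares of all entries
= (-3)^2 + 4^2 + 1^2 + (-2)^2
= 9 + 16 + 1 + 4
= 30

30


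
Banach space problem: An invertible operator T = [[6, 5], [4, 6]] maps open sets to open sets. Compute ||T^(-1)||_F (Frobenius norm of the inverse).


det(T) = 6*6 - 5*4 = 16
T^(-1) = (1/16) * [[6, -5], [-4, 6]] = [[0.3750, -0.3125], [-0.2500, 0.3750]]
||T^(-1)||_F^2 = 0.3750^2 + (-0.3125)^2 + (-0.2500)^2 + 0.3750^2 = 0.4414
||T^(-1)||_F = sqrt(0.4414) = 0.6644

0.6644


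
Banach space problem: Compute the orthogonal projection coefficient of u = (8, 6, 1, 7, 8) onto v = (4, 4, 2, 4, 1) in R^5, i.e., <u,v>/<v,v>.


Computing <u,v> = 8*4 + 6*4 + 1*2 + 7*4 + 8*1 = 94
Computing <v,v> = 4^2 + 4^2 + 2^2 + 4^2 + 1^2 = 53
Projection coefficient = 94/53 = 1.7736

1.7736


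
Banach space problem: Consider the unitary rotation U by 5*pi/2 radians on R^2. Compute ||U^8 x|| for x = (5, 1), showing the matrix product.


U is a rotation by theta = 5*pi/2
U^8 = rotation by 8*theta = 40*pi/2 = 0*pi/2 (mod 2*pi)
cos(0*pi/2) = 1.0000, sin(0*pi/2) = 0.0000
U^8 x = (1.0000 * 5 - 0.0000 * 1, 0.0000 * 5 + 1.0000 * 1)
= (5.0000, 1.0000)
||U^8 x|| = sqrt(5.0000^2 + 1.0000^2) = sqrt(26.0000) = 5.0990

5.0990


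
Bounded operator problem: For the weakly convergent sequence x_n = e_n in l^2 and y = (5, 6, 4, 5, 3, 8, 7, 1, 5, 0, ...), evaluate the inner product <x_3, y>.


x_3 = e_3 is the standard basis vector with 1 in position 3.
<x_3, y> = y_3 = 4
As n -> infinity, <x_n, y> -> 0, confirming weak convergence of (x_n) to 0.

4


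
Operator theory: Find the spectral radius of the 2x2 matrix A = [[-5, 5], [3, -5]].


For a 2x2 matrix, eigenvalues satisfy lambda^2 - (trace)*lambda + det = 0
trace = -5 + -5 = -10
det = -5*-5 - 5*3 = 10
discriminant = (-10)^2 - 4*(10) = 60
spectral radius = max |eigenvalue| = 8.8730

8.8730


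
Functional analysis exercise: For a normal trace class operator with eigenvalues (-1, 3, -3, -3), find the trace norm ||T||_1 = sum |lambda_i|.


For a normal operator, singular values equal |eigenvalues|.
Trace norm = sum |lambda_i| = 1 + 3 + 3 + 3
= 10

10


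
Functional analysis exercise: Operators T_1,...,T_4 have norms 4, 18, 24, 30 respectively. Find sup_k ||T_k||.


By the Uniform Boundedness Principle, the supremum of norms is finite.
sup_k ||T_k|| = max(4, 18, 24, 30) = 30

30


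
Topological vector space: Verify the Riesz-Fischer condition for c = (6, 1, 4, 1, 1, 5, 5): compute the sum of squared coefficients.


sum |c_n|^2 = 6^2 + 1^2 + 4^2 + 1^2 + 1^2 + 5^2 + 5^2
= 36 + 1 + 16 + 1 + 1 + 25 + 25
= 105

105


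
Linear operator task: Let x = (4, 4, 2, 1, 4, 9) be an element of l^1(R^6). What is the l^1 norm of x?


The l^1 norm equals the sum of absolute values of all components.
||x||_1 = 4 + 4 + 2 + 1 + 4 + 9
= 24

24.0000


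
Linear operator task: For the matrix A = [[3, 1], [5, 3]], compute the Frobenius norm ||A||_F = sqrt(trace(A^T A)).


||A||_F^2 = sum a_ij^2
= 3^2 + 1^2 + 5^2 + 3^2
= 9 + 1 + 25 + 9 = 44
||A||_F = sqrt(44) = 6.6332

6.6332


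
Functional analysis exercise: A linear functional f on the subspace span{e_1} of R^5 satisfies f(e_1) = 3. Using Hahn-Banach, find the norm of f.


The norm of f is given by ||f|| = sup_{||x||=1} |f(x)|.
On span{e_1}, ||e_1|| = 1, so ||f|| = |f(e_1)| / ||e_1||
= |3| / 1 = 3.0000

3.0000


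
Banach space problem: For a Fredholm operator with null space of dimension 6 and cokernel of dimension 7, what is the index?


The Fredholm index is defined as ind(T) = dim(ker T) - dim(coker T)
= 6 - 7
= -1

-1


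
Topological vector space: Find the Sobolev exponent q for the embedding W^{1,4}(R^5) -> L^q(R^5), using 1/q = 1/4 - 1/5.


Using the Sobolev embedding formula: 1/q = 1/p - k/n
1/q = 1/4 - 1/5 = 1/20
q = 1/(1/20) = 20

20.0000


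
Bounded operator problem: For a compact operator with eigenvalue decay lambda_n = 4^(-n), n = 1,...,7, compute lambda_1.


The eigenvalue formula gives lambda_1 = 1/4^1
= 1/4
= 0.2500

0.2500


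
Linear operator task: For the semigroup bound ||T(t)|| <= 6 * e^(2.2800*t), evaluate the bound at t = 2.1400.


||T(2.1400)|| <= 6 * exp(2.2800 * 2.1400)
= 6 * exp(4.8792)
= 6 * 131.5254
= 789.1524

789.1524


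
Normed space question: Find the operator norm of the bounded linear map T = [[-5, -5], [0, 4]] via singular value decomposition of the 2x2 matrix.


A^T A = [[25, 25], [25, 41]]
trace(A^T A) = 66, det(A^T A) = 400
discriminant = 66^2 - 4*400 = 2756
Largest eigenvalue of A^T A = (trace + sqrt(disc))/2 = 59.2488
||T|| = sqrt(59.2488) = 7.6973

7.6973


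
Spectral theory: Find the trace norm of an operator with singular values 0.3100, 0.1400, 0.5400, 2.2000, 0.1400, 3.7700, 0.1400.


The nuclear norm is the sum of all singular values.
||T||_1 = 0.3100 + 0.1400 + 0.5400 + 2.2000 + 0.1400 + 3.7700 + 0.1400
= 7.2400

7.2400


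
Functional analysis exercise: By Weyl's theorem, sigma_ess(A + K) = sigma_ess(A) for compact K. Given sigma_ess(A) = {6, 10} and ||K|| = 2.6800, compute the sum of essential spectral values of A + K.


By Weyl's theorem, the essential spectrum is invariant under compact perturbations.
sigma_ess(A + K) = sigma_ess(A) = {6, 10}
Sum = 6 + 10 = 16

16


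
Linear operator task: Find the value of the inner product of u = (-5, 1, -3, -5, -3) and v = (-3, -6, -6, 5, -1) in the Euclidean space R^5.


Computing the standard inner product <u, v> = sum u_i * v_i
= -5*-3 + 1*-6 + -3*-6 + -5*5 + -3*-1
= 15 + -6 + 18 + -25 + 3
= 5

5


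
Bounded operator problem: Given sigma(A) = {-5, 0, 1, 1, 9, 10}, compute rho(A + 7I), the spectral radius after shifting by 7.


Spectrum of A + 7I = {2, 7, 8, 8, 16, 17}
Spectral radius = max |lambda| over the shifted spectrum
= max(2, 7, 8, 8, 16, 17) = 17

17


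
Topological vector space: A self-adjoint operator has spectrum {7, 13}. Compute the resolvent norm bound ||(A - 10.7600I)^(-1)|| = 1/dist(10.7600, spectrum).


dist(10.7600, {7, 13}) = min(|10.7600 - 7|, |10.7600 - 13|)
= min(3.7600, 2.2400) = 2.2400
Resolvent bound = 1/2.2400 = 0.4464

0.4464


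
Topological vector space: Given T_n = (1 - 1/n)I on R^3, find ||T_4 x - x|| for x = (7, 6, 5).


T_4 x - x = (1 - 1/4)x - x = -x/4
||x|| = sqrt(110) = 10.4881
||T_4 x - x|| = ||x||/4 = 10.4881/4 = 2.6220

2.6220


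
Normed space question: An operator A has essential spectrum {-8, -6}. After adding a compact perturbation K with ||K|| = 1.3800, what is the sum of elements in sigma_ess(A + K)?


By Weyl's theorem, the essential spectrum is invariant under compact perturbations.
sigma_ess(A + K) = sigma_ess(A) = {-8, -6}
Sum = -8 + -6 = -14

-14


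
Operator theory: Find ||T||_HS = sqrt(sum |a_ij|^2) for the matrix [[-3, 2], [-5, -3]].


The Hilbert-Schmidt norm is sqrt(sum of squares of all entries).
Sum of squares = (-3)^2 + 2^2 + (-5)^2 + (-3)^2
= 9 + 4 + 25 + 9 = 47
||T||_HS = sqrt(47) = 6.8557

6.8557


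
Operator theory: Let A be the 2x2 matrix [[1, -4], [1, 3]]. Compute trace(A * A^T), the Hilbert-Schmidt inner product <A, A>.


trace(A * A^T) = sum of squares of all entries
= 1^2 + (-4)^2 + 1^2 + 3^2
= 1 + 16 + 1 + 9
= 27

27


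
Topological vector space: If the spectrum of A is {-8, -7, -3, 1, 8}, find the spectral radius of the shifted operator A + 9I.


Spectrum of A + 9I = {1, 2, 6, 10, 17}
Spectral radius = max |lambda| over the shifted spectrum
= max(1, 2, 6, 10, 17) = 17

17


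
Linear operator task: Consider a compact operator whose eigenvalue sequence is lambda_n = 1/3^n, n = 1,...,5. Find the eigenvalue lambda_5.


The eigenvalue formula gives lambda_5 = 1/3^5
= 1/243
= 0.0041

0.0041


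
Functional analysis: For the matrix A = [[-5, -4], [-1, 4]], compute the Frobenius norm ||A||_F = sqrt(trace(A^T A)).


||A||_F^2 = sum a_ij^2
= (-5)^2 + (-4)^2 + (-1)^2 + 4^2
= 25 + 16 + 1 + 16 = 58
||A||_F = sqrt(58) = 7.6158

7.6158


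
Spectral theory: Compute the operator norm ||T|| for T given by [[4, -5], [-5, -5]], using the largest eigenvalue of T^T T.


A^T A = [[41, 5], [5, 50]]
trace(A^T A) = 91, det(A^T A) = 2025
discriminant = 91^2 - 4*2025 = 181
Largest eigenvalue of A^T A = (trace + sqrt(disc))/2 = 52.2268
||T|| = sqrt(52.2268) = 7.2268

7.2268


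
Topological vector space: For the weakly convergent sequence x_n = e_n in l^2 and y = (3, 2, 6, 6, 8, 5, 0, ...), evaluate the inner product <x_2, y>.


x_2 = e_2 is the standard basis vector with 1 in position 2.
<x_2, y> = y_2 = 2
As n -> infinity, <x_n, y> -> 0, confirming weak convergence of (x_n) to 0.

2


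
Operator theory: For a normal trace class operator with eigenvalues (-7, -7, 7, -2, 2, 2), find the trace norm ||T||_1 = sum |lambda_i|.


For a normal operator, singular values equal |eigenvalues|.
Trace norm = sum |lambda_i| = 7 + 7 + 7 + 2 + 2 + 2
= 27

27


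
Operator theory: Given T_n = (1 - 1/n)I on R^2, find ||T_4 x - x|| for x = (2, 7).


T_4 x - x = (1 - 1/4)x - x = -x/4
||x|| = sqrt(53) = 7.2801
||T_4 x - x|| = ||x||/4 = 7.2801/4 = 1.8200

1.8200


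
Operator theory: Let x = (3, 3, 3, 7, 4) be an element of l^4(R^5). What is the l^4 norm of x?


The l^4 norm = (sum |x_i|^4)^(1/4)
Sum of 4th powers = 81 + 81 + 81 + 2401 + 256 = 2900
||x||_4 = (2900)^(1/4) = 7.3384

7.3384


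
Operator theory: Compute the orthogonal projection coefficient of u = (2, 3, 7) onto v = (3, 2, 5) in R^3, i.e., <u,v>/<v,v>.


Computing <u,v> = 2*3 + 3*2 + 7*5 = 47
Computing <v,v> = 3^2 + 2^2 + 5^2 = 38
Projection coefficient = 47/38 = 1.2368

1.2368


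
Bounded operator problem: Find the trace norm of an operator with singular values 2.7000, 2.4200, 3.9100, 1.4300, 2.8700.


The nuclear norm is the sum of all singular values.
||T||_1 = 2.7000 + 2.4200 + 3.9100 + 1.4300 + 2.8700
= 13.3300

13.3300


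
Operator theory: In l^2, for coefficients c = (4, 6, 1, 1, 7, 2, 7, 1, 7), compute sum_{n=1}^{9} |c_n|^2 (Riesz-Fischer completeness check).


sum |c_n|^2 = 4^2 + 6^2 + 1^2 + 1^2 + 7^2 + 2^2 + 7^2 + 1^2 + 7^2
= 16 + 36 + 1 + 1 + 49 + 4 + 49 + 1 + 49
= 206

206


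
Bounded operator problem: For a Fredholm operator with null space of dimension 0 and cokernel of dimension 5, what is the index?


The Fredholm index is defined as ind(T) = dim(ker T) - dim(coker T)
= 0 - 5
= -5

-5


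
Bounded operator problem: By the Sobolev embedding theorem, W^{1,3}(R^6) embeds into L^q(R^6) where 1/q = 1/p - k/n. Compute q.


Using the Sobolev embedding formula: 1/q = 1/p - k/n
1/q = 1/3 - 1/6 = 1/6
q = 1/(1/6) = 6

6.0000


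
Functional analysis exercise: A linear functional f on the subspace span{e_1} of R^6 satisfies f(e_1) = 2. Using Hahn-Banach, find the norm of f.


The norm of f is given by ||f|| = sup_{||x||=1} |f(x)|.
On span{e_1}, ||e_1|| = 1, so ||f|| = |f(e_1)| / ||e_1||
= |2| / 1 = 2.0000

2.0000


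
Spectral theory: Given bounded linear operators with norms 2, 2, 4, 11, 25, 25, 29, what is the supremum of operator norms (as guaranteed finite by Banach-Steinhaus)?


By the Uniform Boundedness Principle, the supremum of norms is finite.
sup_k ||T_k|| = max(2, 2, 4, 11, 25, 25, 29) = 29

29


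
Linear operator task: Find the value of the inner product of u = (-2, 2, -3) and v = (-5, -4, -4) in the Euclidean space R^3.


Computing the standard inner product <u, v> = sum u_i * v_i
= -2*-5 + 2*-4 + -3*-4
= 10 + -8 + 12
= 14

14


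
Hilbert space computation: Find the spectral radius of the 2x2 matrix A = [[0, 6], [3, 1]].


For a 2x2 matrix, eigenvalues satisfy lambda^2 - (trace)*lambda + det = 0
trace = 0 + 1 = 1
det = 0*1 - 6*3 = -18
discriminant = 1^2 - 4*(-18) = 73
spectral radius = max |eigenvalue| = 4.7720

4.7720


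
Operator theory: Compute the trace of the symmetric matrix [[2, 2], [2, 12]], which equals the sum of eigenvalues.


For a self-adjoint (symmetric) matrix, the eigenvalues are real.
The sum of eigenvalues equals the trace of the matrix.
trace = 2 + 12 = 14

14


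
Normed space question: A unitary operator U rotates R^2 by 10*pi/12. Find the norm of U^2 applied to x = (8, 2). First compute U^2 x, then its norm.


U is a rotation by theta = 10*pi/12
U^2 = rotation by 2*theta = 20*pi/12
cos(20*pi/12) = 0.5000, sin(20*pi/12) = -0.8660
U^2 x = (0.5000 * 8 - -0.8660 * 2, -0.8660 * 8 + 0.5000 * 2)
= (5.7321, -5.9282)
||U^2 x|| = sqrt(5.7321^2 + (-5.9282)^2) = sqrt(68.0000) = 8.2462

8.2462


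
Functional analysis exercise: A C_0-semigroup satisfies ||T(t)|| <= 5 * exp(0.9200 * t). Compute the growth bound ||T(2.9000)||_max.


||T(2.9000)|| <= 5 * exp(0.9200 * 2.9000)
= 5 * exp(2.6680)
= 5 * 14.4111
= 72.0556

72.0556


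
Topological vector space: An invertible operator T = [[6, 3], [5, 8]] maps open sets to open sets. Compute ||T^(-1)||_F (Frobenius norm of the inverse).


det(T) = 6*8 - 3*5 = 33
T^(-1) = (1/33) * [[8, -3], [-5, 6]] = [[0.2424, -0.0909], [-0.1515, 0.1818]]
||T^(-1)||_F^2 = 0.2424^2 + (-0.0909)^2 + (-0.1515)^2 + 0.1818^2 = 0.1230
||T^(-1)||_F = sqrt(0.1230) = 0.3508

0.3508


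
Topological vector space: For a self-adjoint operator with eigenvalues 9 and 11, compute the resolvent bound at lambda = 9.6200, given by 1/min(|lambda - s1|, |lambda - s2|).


dist(9.6200, {9, 11}) = min(|9.6200 - 9|, |9.6200 - 11|)
= min(0.6200, 1.3800) = 0.6200
Resolvent bound = 1/0.6200 = 1.6129

1.6129


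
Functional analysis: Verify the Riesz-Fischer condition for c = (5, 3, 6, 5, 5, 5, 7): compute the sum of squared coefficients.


sum |c_n|^2 = 5^2 + 3^2 + 6^2 + 5^2 + 5^2 + 5^2 + 7^2
= 25 + 9 + 36 + 25 + 25 + 25 + 49
= 194

194


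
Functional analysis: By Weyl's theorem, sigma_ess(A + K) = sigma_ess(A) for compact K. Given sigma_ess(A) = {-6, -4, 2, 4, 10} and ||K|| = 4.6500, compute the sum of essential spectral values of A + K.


By Weyl's theorem, the essential spectrum is invariant under compact perturbations.
sigma_ess(A + K) = sigma_ess(A) = {-6, -4, 2, 4, 10}
Sum = -6 + -4 + 2 + 4 + 10 = 6

6


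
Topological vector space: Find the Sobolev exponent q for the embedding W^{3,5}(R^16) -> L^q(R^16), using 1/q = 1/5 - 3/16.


Using the Sobolev embedding formula: 1/q = 1/p - k/n
1/q = 1/5 - 3/16 = 1/80
q = 1/(1/80) = 80

80.0000


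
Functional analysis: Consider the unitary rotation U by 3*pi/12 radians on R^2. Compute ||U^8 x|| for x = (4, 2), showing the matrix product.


U is a rotation by theta = 3*pi/12
U^8 = rotation by 8*theta = 24*pi/12 = 0*pi/12 (mod 2*pi)
cos(0*pi/12) = 1.0000, sin(0*pi/12) = 0.0000
U^8 x = (1.0000 * 4 - 0.0000 * 2, 0.0000 * 4 + 1.0000 * 2)
= (4.0000, 2.0000)
||U^8 x|| = sqrt(4.0000^2 + 2.0000^2) = sqrt(20.0000) = 4.4721

4.4721


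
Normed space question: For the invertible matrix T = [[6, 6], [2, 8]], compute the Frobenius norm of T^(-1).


det(T) = 6*8 - 6*2 = 36
T^(-1) = (1/36) * [[8, -6], [-2, 6]] = [[0.2222, -0.1667], [-0.0556, 0.1667]]
||T^(-1)||_F^2 = 0.2222^2 + (-0.1667)^2 + (-0.0556)^2 + 0.1667^2 = 0.1080
||T^(-1)||_F = sqrt(0.1080) = 0.3287

0.3287


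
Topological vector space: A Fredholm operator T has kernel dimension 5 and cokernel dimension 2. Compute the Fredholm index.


The Fredholm index is defined as ind(T) = dim(ker T) - dim(coker T)
= 5 - 2
= 3

3


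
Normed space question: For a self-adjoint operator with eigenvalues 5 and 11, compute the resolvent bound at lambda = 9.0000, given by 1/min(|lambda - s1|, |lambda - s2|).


dist(9.0000, {5, 11}) = min(|9.0000 - 5|, |9.0000 - 11|)
= min(4.0000, 2.0000) = 2.0000
Resolvent bound = 1/2.0000 = 0.5000

0.5000


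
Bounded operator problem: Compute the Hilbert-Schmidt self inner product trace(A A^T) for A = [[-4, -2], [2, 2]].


trace(A * A^T) = sum of squares of all entries
= (-4)^2 + (-2)^2 + 2^2 + 2^2
= 16 + 4 + 4 + 4
= 28

28


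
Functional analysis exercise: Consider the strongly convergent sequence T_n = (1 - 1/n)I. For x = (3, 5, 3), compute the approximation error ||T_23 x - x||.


T_23 x - x = (1 - 1/23)x - x = -x/23
||x|| = sqrt(43) = 6.5574
||T_23 x - x|| = ||x||/23 = 6.5574/23 = 0.2851

0.2851


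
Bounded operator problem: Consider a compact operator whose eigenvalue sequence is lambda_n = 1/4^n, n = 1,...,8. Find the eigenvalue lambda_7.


The eigenvalue formula gives lambda_7 = 1/4^7
= 1/16384
= 6.1035e-05

6.1035e-05


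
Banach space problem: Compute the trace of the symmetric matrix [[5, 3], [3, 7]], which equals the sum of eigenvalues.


For a self-adjoint (symmetric) matrix, the eigenvalues are real.
The sum of eigenvalues equals the trace of the matrix.
trace = 5 + 7 = 12

12


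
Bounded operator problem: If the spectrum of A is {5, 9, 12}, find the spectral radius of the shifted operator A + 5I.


Spectrum of A + 5I = {10, 14, 17}
Spectral radius = max |lambda| over the shifted spectrum
= max(10, 14, 17) = 17

17


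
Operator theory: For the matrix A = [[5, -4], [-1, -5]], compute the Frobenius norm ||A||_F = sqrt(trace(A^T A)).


||A||_F^2 = sum a_ij^2
= 5^2 + (-4)^2 + (-1)^2 + (-5)^2
= 25 + 16 + 1 + 25 = 67
||A||_F = sqrt(67) = 8.1854

8.1854


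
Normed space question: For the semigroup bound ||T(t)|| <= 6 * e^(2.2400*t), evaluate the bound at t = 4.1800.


||T(4.1800)|| <= 6 * exp(2.2400 * 4.1800)
= 6 * exp(9.3632)
= 6 * 11651.6141
= 69909.6847

69909.6847


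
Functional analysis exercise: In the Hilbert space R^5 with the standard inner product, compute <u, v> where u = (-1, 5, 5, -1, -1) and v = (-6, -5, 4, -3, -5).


Computing the standard inner product <u, v> = sum u_i * v_i
= -1*-6 + 5*-5 + 5*4 + -1*-3 + -1*-5
= 6 + -25 + 20 + 3 + 5
= 9

9


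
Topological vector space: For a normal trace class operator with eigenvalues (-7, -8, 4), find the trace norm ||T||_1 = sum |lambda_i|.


For a normal operator, singular values equal |eigenvalues|.
Trace norm = sum |lambda_i| = 7 + 8 + 4
= 19

19


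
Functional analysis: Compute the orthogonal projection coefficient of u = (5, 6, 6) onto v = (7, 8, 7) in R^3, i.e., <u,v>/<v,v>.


Computing <u,v> = 5*7 + 6*8 + 6*7 = 125
Computing <v,v> = 7^2 + 8^2 + 7^2 = 162
Projection coefficient = 125/162 = 0.7716

0.7716


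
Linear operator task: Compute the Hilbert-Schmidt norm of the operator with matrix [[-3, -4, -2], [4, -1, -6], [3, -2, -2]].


The Hilbert-Schmidt norm is sqrt(sum of squares of all entries).
Sum of squares = (-3)^2 + (-4)^2 + (-2)^2 + 4^2 + (-1)^2 + (-6)^2 + 3^2 + (-2)^2 + (-2)^2
= 9 + 16 + 4 + 16 + 1 + 36 + 9 + 4 + 4 = 99
||T||_HS = sqrt(99) = 9.9499

9.9499


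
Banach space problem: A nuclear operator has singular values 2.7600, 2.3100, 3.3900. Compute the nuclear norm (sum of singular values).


The nuclear norm is the sum of all singular values.
||T||_1 = 2.7600 + 2.3100 + 3.3900
= 8.4600

8.4600


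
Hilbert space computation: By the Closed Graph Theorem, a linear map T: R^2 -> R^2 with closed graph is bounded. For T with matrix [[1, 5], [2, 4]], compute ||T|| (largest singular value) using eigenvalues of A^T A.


A^T A = [[5, 13], [13, 41]]
trace(A^T A) = 46, det(A^T A) = 36
discriminant = 46^2 - 4*36 = 1972
Largest eigenvalue of A^T A = (trace + sqrt(disc))/2 = 45.2036
||T|| = sqrt(45.2036) = 6.7234

6.7234


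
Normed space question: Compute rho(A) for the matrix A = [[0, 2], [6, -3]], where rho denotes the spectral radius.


For a 2x2 matrix, eigenvalues satisfy lambda^2 - (trace)*lambda + det = 0
trace = 0 + -3 = -3
det = 0*-3 - 2*6 = -12
discriminant = (-3)^2 - 4*(-12) = 57
spectral radius = max |eigenvalue| = 5.2749

5.2749


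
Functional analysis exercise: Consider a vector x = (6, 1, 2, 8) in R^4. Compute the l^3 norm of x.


The l^3 norm = (sum |x_i|^3)^(1/3)
Sum of 3th powers = 216 + 1 + 8 + 512 = 737
||x||_3 = (737)^(1/3) = 9.0328

9.0328


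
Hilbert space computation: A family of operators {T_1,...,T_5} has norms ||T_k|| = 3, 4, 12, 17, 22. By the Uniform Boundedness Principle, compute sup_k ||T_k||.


By the Uniform Boundedness Principle, the supremum of norms is finite.
sup_k ||T_k|| = max(3, 4, 12, 17, 22) = 22

22


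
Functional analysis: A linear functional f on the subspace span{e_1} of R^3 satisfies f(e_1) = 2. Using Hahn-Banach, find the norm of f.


The norm of f is given by ||f|| = sup_{||x||=1} |f(x)|.
On span{e_1}, ||e_1|| = 1, so ||f|| = |f(e_1)| / ||e_1||
= |2| / 1 = 2.0000

2.0000


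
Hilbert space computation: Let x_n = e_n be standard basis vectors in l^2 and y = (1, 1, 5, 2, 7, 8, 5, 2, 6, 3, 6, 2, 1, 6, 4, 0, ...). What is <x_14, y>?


x_14 = e_14 is the standard basis vector with 1 in position 14.
<x_14, y> = y_14 = 6
As n -> infinity, <x_n, y> -> 0, confirming weak convergence of (x_n) to 0.

6


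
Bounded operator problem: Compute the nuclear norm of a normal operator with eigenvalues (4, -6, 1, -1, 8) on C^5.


For a normal operator, singular values equal |eigenvalues|.
Trace norm = sum |lambda_i| = 4 + 6 + 1 + 1 + 8
= 20

20


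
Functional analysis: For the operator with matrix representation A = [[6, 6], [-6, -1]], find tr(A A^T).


trace(A * A^T) = sum of squares of all entries
= 6^2 + 6^2 + (-6)^2 + (-1)^2
= 36 + 36 + 36 + 1
= 109

109


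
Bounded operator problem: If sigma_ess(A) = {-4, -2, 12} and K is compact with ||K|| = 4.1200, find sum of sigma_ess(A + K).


By Weyl's theorem, the essential spectrum is invariant under compact perturbations.
sigma_ess(A + K) = sigma_ess(A) = {-4, -2, 12}
Sum = -4 + -2 + 12 = 6

6


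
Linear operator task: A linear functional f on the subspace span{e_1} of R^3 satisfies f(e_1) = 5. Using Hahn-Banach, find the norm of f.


The norm of f is given by ||f|| = sup_{||x||=1} |f(x)|.
On span{e_1}, ||e_1|| = 1, so ||f|| = |f(e_1)| / ||e_1||
= |5| / 1 = 5.0000

5.0000


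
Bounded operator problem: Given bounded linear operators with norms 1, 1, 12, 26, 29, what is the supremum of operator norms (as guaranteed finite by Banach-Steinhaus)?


By the Uniform Boundedness Principle, the supremum of norms is finite.
sup_k ||T_k|| = max(1, 1, 12, 26, 29) = 29

29


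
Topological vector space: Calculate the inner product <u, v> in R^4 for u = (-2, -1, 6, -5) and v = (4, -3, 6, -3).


Computing the standard inner product <u, v> = sum u_i * v_i
= -2*4 + -1*-3 + 6*6 + -5*-3
= -8 + 3 + 36 + 15
= 46

46


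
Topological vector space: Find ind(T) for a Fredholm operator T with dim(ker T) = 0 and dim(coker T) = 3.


The Fredholm index is defined as ind(T) = dim(ker T) - dim(coker T)
= 0 - 3
= -3

-3


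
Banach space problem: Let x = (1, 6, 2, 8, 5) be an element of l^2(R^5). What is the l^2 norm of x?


The l^2 norm = (sum |x_i|^2)^(1/2)
Sum of 2th powers = 1 + 36 + 4 + 64 + 25 = 130
||x||_2 = (130)^(1/2) = 11.4018

11.4018


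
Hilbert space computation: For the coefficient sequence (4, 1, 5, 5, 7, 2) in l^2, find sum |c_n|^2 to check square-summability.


sum |c_n|^2 = 4^2 + 1^2 + 5^2 + 5^2 + 7^2 + 2^2
= 16 + 1 + 25 + 25 + 49 + 4
= 120

120


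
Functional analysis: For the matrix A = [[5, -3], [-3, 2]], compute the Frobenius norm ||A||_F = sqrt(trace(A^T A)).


||A||_F^2 = sum a_ij^2
= 5^2 + (-3)^2 + (-3)^2 + 2^2
= 25 + 9 + 9 + 4 = 47
||A||_F = sqrt(47) = 6.8557

6.8557


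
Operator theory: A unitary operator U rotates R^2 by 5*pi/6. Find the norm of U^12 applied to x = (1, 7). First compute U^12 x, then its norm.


U is a rotation by theta = 5*pi/6
U^12 = rotation by 12*theta = 60*pi/6 = 0*pi/6 (mod 2*pi)
cos(0*pi/6) = 1.0000, sin(0*pi/6) = 0.0000
U^12 x = (1.0000 * 1 - 0.0000 * 7, 0.0000 * 1 + 1.0000 * 7)
= (1.0000, 7.0000)
||U^12 x|| = sqrt(1.0000^2 + 7.0000^2) = sqrt(50.0000) = 7.0711

7.0711


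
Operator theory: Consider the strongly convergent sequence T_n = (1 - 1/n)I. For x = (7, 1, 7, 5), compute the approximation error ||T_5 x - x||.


T_5 x - x = (1 - 1/5)x - x = -x/5
||x|| = sqrt(124) = 11.1355
||T_5 x - x|| = ||x||/5 = 11.1355/5 = 2.2271

2.2271


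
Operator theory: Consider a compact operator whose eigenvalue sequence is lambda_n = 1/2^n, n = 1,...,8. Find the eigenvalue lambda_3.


The eigenvalue formula gives lambda_3 = 1/2^3
= 1/8
= 0.1250

0.1250


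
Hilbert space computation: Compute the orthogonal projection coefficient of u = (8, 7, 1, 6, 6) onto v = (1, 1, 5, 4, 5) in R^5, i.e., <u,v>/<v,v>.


Computing <u,v> = 8*1 + 7*1 + 1*5 + 6*4 + 6*5 = 74
Computing <v,v> = 1^2 + 1^2 + 5^2 + 4^2 + 5^2 = 68
Projection coefficient = 74/68 = 1.0882

1.0882


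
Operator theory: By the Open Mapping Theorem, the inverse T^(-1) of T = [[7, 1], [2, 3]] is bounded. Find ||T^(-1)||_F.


det(T) = 7*3 - 1*2 = 19
T^(-1) = (1/19) * [[3, -1], [-2, 7]] = [[0.1579, -0.0526], [-0.1053, 0.3684]]
||T^(-1)||_F^2 = 0.1579^2 + (-0.0526)^2 + (-0.1053)^2 + 0.3684^2 = 0.1745
||T^(-1)||_F = sqrt(0.1745) = 0.4178

0.4178


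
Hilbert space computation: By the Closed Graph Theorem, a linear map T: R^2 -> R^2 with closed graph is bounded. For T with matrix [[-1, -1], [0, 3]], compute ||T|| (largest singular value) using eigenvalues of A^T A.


A^T A = [[1, 1], [1, 10]]
trace(A^T A) = 11, det(A^T A) = 9
discriminant = 11^2 - 4*9 = 85
Largest eigenvalue of A^T A = (trace + sqrt(disc))/2 = 10.1098
||T|| = sqrt(10.1098) = 3.1796

3.1796


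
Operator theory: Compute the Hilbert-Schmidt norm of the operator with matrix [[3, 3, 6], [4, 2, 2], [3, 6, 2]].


The Hilbert-Schmidt norm is sqrt(sum of squares of all entries).
Sum of squares = 3^2 + 3^2 + 6^2 + 4^2 + 2^2 + 2^2 + 3^2 + 6^2 + 2^2
= 9 + 9 + 36 + 16 + 4 + 4 + 9 + 36 + 4 = 127
||T||_HS = sqrt(127) = 11.2694

11.2694


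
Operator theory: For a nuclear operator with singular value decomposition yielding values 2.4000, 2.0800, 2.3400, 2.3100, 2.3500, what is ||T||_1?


The nuclear norm is the sum of all singular values.
||T||_1 = 2.4000 + 2.0800 + 2.3400 + 2.3100 + 2.3500
= 11.4800

11.4800


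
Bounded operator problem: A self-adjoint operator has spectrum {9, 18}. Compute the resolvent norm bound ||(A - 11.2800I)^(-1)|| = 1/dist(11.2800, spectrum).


dist(11.2800, {9, 18}) = min(|11.2800 - 9|, |11.2800 - 18|)
= min(2.2800, 6.7200) = 2.2800
Resolvent bound = 1/2.2800 = 0.4386

0.4386


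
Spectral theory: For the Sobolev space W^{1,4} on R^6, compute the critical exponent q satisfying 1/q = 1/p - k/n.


Using the Sobolev embedding formula: 1/q = 1/p - k/n
1/q = 1/4 - 1/6 = 1/12
q = 1/(1/12) = 12

12.0000


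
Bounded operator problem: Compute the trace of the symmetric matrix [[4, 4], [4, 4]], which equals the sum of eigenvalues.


For a self-adjoint (symmetric) matrix, the eigenvalues are real.
The sum of eigenvalues equals the trace of the matrix.
trace = 4 + 4 = 8

8


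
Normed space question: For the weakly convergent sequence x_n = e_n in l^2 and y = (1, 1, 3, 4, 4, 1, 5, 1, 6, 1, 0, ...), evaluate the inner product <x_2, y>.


x_2 = e_2 is the standard basis vector with 1 in position 2.
<x_2, y> = y_2 = 1
As n -> infinity, <x_n, y> -> 0, confirming weak convergence of (x_n) to 0.

1
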